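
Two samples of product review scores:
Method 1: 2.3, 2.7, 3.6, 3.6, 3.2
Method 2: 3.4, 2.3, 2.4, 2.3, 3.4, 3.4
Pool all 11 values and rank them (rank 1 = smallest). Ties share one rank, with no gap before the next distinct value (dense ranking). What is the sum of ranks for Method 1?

Sorted (ascending): 2.3, 2.3, 2.3, 2.4, 2.7, 3.2, 3.4, 3.4, 3.4, 3.6, 3.6
The 3 values of 2.3 share dense rank 1.
The 3 values of 3.4 share dense rank 5.
The 2 values of 3.6 share dense rank 6.
Remaining distinct values take the next consecutive integers.
Method 1 values → pooled ranks: 2.3→1, 2.7→3, 3.6→6, 3.6→6, 3.2→4
Rank sum = 1 + 3 + 6 + 6 + 4 = 20

20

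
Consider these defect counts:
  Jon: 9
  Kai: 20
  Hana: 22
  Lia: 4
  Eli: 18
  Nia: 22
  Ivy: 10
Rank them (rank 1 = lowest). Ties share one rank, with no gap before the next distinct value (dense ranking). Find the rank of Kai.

Sorted (ascending): 4, 9, 10, 18, 20, 22, 22
The 2 values of 22 share dense rank 6.
Remaining distinct values take the next consecutive integers.
Kai has value 20 → rank 5.

5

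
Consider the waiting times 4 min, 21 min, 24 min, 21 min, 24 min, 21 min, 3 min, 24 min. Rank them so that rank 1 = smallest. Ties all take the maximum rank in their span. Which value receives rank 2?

4

Sorted (ascending): 3, 4, 21, 21, 21, 24, 24, 24
The 3 values of 21 occupy positions 3–5 → each gets rank 5.
The 3 values of 24 occupy positions 6–8 → each gets rank 8.
Rank 2 → value 4.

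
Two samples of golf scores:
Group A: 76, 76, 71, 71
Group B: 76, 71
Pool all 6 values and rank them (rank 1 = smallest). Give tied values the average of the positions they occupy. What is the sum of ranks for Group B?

7

Sorted (ascending): 71, 71, 71, 76, 76, 76
The 3 values of 71 occupy positions 1–3 → average rank 2.
The 3 values of 76 occupy positions 4–6 → average rank 5.
Group B values → pooled ranks: 76→5, 71→2
Rank sum = 5 + 2 = 7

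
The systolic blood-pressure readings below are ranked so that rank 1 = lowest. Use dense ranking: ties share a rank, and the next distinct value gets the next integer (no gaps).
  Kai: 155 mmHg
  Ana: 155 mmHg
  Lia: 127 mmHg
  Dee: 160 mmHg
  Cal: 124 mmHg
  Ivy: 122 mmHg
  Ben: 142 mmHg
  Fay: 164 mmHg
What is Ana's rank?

Sorted (ascending): 122, 124, 127, 142, 155, 155, 160, 164
The 2 values of 155 share dense rank 5.
Remaining distinct values take the next consecutive integers.
Ana has value 155 mmHg → rank 5.

5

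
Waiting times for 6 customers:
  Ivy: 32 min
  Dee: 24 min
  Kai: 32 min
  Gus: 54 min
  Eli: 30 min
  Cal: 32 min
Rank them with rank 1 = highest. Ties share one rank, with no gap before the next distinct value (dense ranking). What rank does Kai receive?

2

Sorted (descending): 54, 32, 32, 32, 30, 24
The 3 values of 32 share dense rank 2.
Remaining distinct values take the next consecutive integers.
Kai has value 32 min → rank 2.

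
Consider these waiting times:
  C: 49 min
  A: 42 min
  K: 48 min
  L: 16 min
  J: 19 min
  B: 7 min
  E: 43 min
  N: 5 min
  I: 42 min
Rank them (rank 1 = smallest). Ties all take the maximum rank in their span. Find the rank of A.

6

Sorted (ascending): 5, 7, 16, 19, 42, 42, 43, 48, 49
The 2 values of 42 occupy positions 5–6 → each gets rank 6.
A has value 42 min → rank 6.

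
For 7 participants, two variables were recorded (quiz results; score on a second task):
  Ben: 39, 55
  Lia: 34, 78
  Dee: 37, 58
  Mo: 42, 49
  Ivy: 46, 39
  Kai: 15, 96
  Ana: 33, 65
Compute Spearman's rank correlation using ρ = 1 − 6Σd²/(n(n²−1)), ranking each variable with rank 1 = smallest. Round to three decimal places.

-0.964

Ranks of variable 1: 5, 3, 4, 6, 7, 1, 2
Ranks of variable 2: 3, 6, 4, 2, 1, 7, 5
d = r₁ − r₂: 2, -3, 0, 4, 6, -6, -3
d²: 4, 9, 0, 16, 36, 36, 9; Σd² = 110
ρ = 1 − 6·110/(7·48) = 1 − 660/336 = -0.964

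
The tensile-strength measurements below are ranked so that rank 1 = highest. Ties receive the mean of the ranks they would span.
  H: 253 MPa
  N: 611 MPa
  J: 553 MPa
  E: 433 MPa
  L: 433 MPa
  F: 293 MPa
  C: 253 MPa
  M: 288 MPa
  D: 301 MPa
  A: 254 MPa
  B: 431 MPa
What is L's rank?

Sorted (descending): 611, 553, 433, 433, 431, 301, 293, 288, 254, 253, 253
The 2 values of 433 occupy positions 3–4 → average rank (3+4)/2 = 3.5.
The 2 values of 253 occupy positions 10–11 → average rank (10+11)/2 = 10.5.
L has value 433 MPa → rank 3.5.

3.5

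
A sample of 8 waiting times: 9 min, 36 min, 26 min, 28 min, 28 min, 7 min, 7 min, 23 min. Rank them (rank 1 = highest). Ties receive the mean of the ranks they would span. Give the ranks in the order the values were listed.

6, 1, 4, 2.5, 2.5, 7.5, 7.5, 5

Sorted (descending): 36, 28, 28, 26, 23, 9, 7, 7
The 2 values of 28 occupy positions 2–3 → average rank (2+3)/2 = 2.5.
The 2 values of 7 occupy positions 7–8 → average rank (7+8)/2 = 7.5.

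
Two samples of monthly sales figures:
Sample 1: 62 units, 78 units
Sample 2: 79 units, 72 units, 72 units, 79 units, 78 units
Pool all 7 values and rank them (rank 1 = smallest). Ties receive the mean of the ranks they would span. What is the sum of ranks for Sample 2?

22.5

Sorted (ascending): 62, 72, 72, 78, 78, 79, 79
The 2 values of 72 occupy positions 2–3 → average rank (2+3)/2 = 2.5.
The 2 values of 78 occupy positions 4–5 → average rank (4+5)/2 = 4.5.
The 2 values of 79 occupy positions 6–7 → average rank (6+7)/2 = 6.5.
Sample 2 values → pooled ranks: 79→6.5, 72→2.5, 72→2.5, 79→6.5, 78→4.5
Rank sum = 6.5 + 2.5 + 2.5 + 6.5 + 4.5 = 22.5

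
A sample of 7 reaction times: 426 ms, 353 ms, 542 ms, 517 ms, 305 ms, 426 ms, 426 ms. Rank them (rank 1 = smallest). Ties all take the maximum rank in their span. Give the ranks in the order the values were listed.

Sorted (ascending): 305, 353, 426, 426, 426, 517, 542
The 3 values of 426 occupy positions 3–5 → each gets rank 5.

5, 2, 7, 6, 1, 5, 5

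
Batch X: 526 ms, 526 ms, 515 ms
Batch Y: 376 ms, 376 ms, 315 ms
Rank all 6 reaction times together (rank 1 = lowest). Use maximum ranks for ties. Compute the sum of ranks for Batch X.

Sorted (ascending): 315, 376, 376, 515, 526, 526
The 2 values of 376 occupy positions 2–3 → each gets rank 3.
The 2 values of 526 occupy positions 5–6 → each gets rank 6.
Batch X values → pooled ranks: 526→6, 526→6, 515→4
Rank sum = 6 + 6 + 4 = 16

16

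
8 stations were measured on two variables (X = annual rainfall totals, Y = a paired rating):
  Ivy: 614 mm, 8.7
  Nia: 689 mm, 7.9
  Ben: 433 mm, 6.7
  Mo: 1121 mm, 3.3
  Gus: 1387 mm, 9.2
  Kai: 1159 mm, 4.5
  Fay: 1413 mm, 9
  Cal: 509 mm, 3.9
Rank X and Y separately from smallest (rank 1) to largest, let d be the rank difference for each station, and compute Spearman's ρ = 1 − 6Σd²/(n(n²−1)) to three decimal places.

0.452

Ranks of variable 1: 3, 4, 1, 5, 7, 6, 8, 2
Ranks of variable 2: 6, 5, 4, 1, 8, 3, 7, 2
d = r₁ − r₂: -3, -1, -3, 4, -1, 3, 1, 0
d²: 9, 1, 9, 16, 1, 9, 1, 0; Σd² = 46
ρ = 1 − 6·46/(8·63) = 1 − 276/504 = 0.452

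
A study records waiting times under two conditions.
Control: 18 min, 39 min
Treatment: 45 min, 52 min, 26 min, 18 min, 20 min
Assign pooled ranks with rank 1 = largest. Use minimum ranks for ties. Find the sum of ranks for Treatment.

Sorted (descending): 52, 45, 39, 26, 20, 18, 18
The 2 values of 18 occupy positions 6–7 → each gets rank 6.
Treatment values → pooled ranks: 45→2, 52→1, 26→4, 18→6, 20→5
Rank sum = 2 + 1 + 4 + 6 + 5 = 18

18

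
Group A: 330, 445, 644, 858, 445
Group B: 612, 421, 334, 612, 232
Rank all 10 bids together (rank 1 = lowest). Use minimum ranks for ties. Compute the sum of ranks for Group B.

Sorted (ascending): 232, 330, 334, 421, 445, 445, 612, 612, 644, 858
The 2 values of 445 occupy positions 5–6 → each gets rank 5.
The 2 values of 612 occupy positions 7–8 → each gets rank 7.
Group B values → pooled ranks: 612→7, 421→4, 334→3, 612→7, 232→1
Rank sum = 7 + 4 + 3 + 7 + 1 = 22

22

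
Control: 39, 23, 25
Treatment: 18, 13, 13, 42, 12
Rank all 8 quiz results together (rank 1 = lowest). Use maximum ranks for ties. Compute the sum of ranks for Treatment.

Sorted (ascending): 12, 13, 13, 18, 23, 25, 39, 42
The 2 values of 13 occupy positions 2–3 → each gets rank 3.
Treatment values → pooled ranks: 18→4, 13→3, 13→3, 42→8, 12→1
Rank sum = 4 + 3 + 3 + 8 + 1 = 19

19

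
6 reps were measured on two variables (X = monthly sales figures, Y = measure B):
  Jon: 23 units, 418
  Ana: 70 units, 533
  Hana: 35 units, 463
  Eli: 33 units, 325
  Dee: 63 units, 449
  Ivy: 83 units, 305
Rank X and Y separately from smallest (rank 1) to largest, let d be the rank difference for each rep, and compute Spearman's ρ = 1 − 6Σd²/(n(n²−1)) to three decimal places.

0.029

Ranks of variable 1: 1, 5, 3, 2, 4, 6
Ranks of variable 2: 3, 6, 5, 2, 4, 1
d = r₁ − r₂: -2, -1, -2, 0, 0, 5
d²: 4, 1, 4, 0, 0, 25; Σd² = 34
ρ = 1 − 6·34/(6·35) = 1 − 204/210 = 0.029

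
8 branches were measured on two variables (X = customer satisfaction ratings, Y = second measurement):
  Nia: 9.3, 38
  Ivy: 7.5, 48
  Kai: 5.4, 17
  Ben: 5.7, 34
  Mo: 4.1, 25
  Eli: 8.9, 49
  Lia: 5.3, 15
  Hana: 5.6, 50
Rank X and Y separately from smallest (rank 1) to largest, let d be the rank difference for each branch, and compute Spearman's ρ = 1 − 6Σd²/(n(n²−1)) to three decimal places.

0.619

Ranks of variable 1: 8, 6, 3, 5, 1, 7, 2, 4
Ranks of variable 2: 5, 6, 2, 4, 3, 7, 1, 8
d = r₁ − r₂: 3, 0, 1, 1, -2, 0, 1, -4
d²: 9, 0, 1, 1, 4, 0, 1, 16; Σd² = 32
ρ = 1 − 6·32/(8·63) = 1 − 192/504 = 0.619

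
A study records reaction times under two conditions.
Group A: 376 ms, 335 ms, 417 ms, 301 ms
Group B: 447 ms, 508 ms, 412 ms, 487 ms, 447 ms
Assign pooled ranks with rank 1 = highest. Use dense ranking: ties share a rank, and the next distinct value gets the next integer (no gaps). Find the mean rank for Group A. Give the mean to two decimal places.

6.25

Sorted (descending): 508, 487, 447, 447, 417, 412, 376, 335, 301
The 2 values of 447 share dense rank 3.
Remaining distinct values take the next consecutive integers.
Group A values → pooled ranks: 376→6, 335→7, 417→4, 301→8
Mean rank = (6 + 7 + 4 + 8) / 4 = 6.25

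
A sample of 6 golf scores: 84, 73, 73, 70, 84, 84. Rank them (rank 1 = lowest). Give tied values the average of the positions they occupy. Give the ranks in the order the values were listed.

5, 2.5, 2.5, 1, 5, 5

Sorted (ascending): 70, 73, 73, 84, 84, 84
The 2 values of 73 occupy positions 2–3 → average rank (2+3)/2 = 2.5.
The 3 values of 84 occupy positions 4–6 → average rank 5.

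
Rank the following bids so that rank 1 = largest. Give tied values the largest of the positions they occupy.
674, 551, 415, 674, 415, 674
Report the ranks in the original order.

3, 4, 6, 3, 6, 3

Sorted (descending): 674, 674, 674, 551, 415, 415
The 3 values of 674 occupy positions 1–3 → each gets rank 3.
The 2 values of 415 occupy positions 5–6 → each gets rank 6.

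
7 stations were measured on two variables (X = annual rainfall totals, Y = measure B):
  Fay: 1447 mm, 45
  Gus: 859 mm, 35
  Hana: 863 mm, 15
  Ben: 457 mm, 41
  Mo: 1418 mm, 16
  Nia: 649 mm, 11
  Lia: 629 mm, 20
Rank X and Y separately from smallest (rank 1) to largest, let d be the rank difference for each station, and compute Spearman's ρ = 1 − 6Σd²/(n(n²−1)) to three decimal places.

0.071

Ranks of variable 1: 7, 4, 5, 1, 6, 3, 2
Ranks of variable 2: 7, 5, 2, 6, 3, 1, 4
d = r₁ − r₂: 0, -1, 3, -5, 3, 2, -2
d²: 0, 1, 9, 25, 9, 4, 4; Σd² = 52
ρ = 1 − 6·52/(7·48) = 1 − 312/336 = 0.071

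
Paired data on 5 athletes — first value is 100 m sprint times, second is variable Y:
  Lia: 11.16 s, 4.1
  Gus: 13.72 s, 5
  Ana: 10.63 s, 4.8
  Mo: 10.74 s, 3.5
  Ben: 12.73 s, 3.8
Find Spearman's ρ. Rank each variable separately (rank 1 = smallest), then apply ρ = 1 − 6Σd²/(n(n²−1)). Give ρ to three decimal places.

Ranks of variable 1: 3, 5, 1, 2, 4
Ranks of variable 2: 3, 5, 4, 1, 2
d = r₁ − r₂: 0, 0, -3, 1, 2
d²: 0, 0, 9, 1, 4; Σd² = 14
ρ = 1 − 6·14/(5·24) = 1 − 84/120 = 0.300

0.300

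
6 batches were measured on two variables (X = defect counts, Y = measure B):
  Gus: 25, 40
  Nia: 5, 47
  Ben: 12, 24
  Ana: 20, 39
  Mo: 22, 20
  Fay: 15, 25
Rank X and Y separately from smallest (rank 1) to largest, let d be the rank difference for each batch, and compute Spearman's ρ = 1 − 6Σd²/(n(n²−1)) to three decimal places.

Ranks of variable 1: 6, 1, 2, 4, 5, 3
Ranks of variable 2: 5, 6, 2, 4, 1, 3
d = r₁ − r₂: 1, -5, 0, 0, 4, 0
d²: 1, 25, 0, 0, 16, 0; Σd² = 42
ρ = 1 − 6·42/(6·35) = 1 − 252/210 = -0.200

-0.200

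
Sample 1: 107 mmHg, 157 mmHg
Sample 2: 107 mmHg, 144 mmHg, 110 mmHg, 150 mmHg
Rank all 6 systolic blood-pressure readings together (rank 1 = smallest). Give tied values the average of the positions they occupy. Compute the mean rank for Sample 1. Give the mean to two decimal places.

Sorted (ascending): 107, 107, 110, 144, 150, 157
The 2 values of 107 occupy positions 1–2 → average rank (1+2)/2 = 1.5.
Sample 1 values → pooled ranks: 107→1.5, 157→6
Mean rank = (1.5 + 6) / 2 = 3.75

3.75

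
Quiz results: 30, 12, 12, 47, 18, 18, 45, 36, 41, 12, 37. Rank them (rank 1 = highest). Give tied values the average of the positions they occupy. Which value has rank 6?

30

Sorted (descending): 47, 45, 41, 37, 36, 30, 18, 18, 12, 12, 12
The 2 values of 18 occupy positions 7–8 → average rank (7+8)/2 = 7.5.
The 3 values of 12 occupy positions 9–11 → average rank 10.
Rank 6 → value 30.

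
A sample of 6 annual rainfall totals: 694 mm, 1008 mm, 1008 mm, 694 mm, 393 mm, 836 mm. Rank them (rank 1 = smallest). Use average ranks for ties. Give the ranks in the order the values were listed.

2.5, 5.5, 5.5, 2.5, 1, 4

Sorted (ascending): 393, 694, 694, 836, 1008, 1008
The 2 values of 694 occupy positions 2–3 → average rank (2+3)/2 = 2.5.
The 2 values of 1008 occupy positions 5–6 → average rank (5+6)/2 = 5.5.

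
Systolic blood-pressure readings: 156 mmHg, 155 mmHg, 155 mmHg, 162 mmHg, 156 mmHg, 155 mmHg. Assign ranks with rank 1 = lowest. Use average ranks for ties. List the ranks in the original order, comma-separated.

Sorted (ascending): 155, 155, 155, 156, 156, 162
The 3 values of 155 occupy positions 1–3 → average rank 2.
The 2 values of 156 occupy positions 4–5 → average rank (4+5)/2 = 4.5.

4.5, 2, 2, 6, 4.5, 2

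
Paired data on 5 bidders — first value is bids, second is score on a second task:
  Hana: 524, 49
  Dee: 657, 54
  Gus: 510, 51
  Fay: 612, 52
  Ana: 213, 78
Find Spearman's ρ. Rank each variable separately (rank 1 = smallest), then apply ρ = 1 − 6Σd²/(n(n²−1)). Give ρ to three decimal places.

-0.100

Ranks of variable 1: 3, 5, 2, 4, 1
Ranks of variable 2: 1, 4, 2, 3, 5
d = r₁ − r₂: 2, 1, 0, 1, -4
d²: 4, 1, 0, 1, 16; Σd² = 22
ρ = 1 − 6·22/(5·24) = 1 − 132/120 = -0.100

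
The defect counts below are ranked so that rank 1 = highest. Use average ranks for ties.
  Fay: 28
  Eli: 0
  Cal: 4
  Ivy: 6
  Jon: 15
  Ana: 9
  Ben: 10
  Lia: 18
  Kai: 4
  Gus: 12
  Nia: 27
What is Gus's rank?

5

Sorted (descending): 28, 27, 18, 15, 12, 10, 9, 6, 4, 4, 0
The 2 values of 4 occupy positions 9–10 → average rank (9+10)/2 = 9.5.
Gus has value 12 → rank 5.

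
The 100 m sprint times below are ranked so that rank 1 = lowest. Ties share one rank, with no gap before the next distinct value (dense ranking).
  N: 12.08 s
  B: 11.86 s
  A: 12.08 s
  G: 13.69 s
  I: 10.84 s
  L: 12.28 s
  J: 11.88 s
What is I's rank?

Sorted (ascending): 10.84, 11.86, 11.88, 12.08, 12.08, 12.28, 13.69
The 2 values of 12.08 share dense rank 4.
Remaining distinct values take the next consecutive integers.
I has value 10.84 s → rank 1.

1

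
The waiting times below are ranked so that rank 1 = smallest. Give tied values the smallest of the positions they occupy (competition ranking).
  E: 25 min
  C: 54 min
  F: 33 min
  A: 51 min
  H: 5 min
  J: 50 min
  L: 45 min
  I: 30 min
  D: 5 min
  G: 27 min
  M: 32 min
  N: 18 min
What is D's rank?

Sorted (ascending): 5, 5, 18, 25, 27, 30, 32, 33, 45, 50, 51, 54
The 2 values of 5 occupy positions 1–2 → each gets rank 1.
D has value 5 min → rank 1.

1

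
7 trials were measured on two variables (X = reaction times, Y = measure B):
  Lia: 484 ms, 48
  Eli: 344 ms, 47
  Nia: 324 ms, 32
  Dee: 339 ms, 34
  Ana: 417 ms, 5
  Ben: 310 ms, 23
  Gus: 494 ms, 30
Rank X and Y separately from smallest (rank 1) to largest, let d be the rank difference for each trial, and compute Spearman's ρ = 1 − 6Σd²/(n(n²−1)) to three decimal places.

0.179

Ranks of variable 1: 6, 4, 2, 3, 5, 1, 7
Ranks of variable 2: 7, 6, 4, 5, 1, 2, 3
d = r₁ − r₂: -1, -2, -2, -2, 4, -1, 4
d²: 1, 4, 4, 4, 16, 1, 16; Σd² = 46
ρ = 1 − 6·46/(7·48) = 1 − 276/336 = 0.179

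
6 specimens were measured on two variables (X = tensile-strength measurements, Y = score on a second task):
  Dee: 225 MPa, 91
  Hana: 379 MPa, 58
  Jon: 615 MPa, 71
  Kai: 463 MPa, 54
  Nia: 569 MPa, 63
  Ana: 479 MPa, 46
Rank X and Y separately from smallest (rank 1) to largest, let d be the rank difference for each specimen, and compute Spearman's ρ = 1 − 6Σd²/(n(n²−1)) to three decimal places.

Ranks of variable 1: 1, 2, 6, 3, 5, 4
Ranks of variable 2: 6, 3, 5, 2, 4, 1
d = r₁ − r₂: -5, -1, 1, 1, 1, 3
d²: 25, 1, 1, 1, 1, 9; Σd² = 38
ρ = 1 − 6·38/(6·35) = 1 − 228/210 = -0.086

-0.086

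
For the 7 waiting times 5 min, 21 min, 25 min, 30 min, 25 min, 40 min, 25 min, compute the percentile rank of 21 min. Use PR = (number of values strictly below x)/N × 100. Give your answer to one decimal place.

N = 7.
Strictly below 21: 1. Equal to 21: 1.
PR = 1/7 × 100 = 14.3

14.3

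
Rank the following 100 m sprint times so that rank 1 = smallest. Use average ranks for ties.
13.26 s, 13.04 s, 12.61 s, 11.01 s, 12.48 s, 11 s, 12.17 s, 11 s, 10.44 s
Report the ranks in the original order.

Sorted (ascending): 10.44, 11, 11, 11.01, 12.17, 12.48, 12.61, 13.04, 13.26
The 2 values of 11 occupy positions 2–3 → average rank (2+3)/2 = 2.5.

9, 8, 7, 4, 6, 2.5, 5, 2.5, 1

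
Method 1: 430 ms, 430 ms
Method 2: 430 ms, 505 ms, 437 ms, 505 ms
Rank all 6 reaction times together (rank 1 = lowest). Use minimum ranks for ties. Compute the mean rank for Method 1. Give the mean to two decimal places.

Sorted (ascending): 430, 430, 430, 437, 505, 505
The 3 values of 430 occupy positions 1–3 → each gets rank 1.
The 2 values of 505 occupy positions 5–6 → each gets rank 5.
Method 1 values → pooled ranks: 430→1, 430→1
Mean rank = (1 + 1) / 2 = 1.00

1.00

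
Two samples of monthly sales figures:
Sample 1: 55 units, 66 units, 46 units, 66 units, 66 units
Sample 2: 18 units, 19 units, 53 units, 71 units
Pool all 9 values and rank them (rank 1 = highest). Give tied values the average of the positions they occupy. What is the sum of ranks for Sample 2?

24

Sorted (descending): 71, 66, 66, 66, 55, 53, 46, 19, 18
The 3 values of 66 occupy positions 2–4 → average rank 3.
Sample 2 values → pooled ranks: 18→9, 19→8, 53→6, 71→1
Rank sum = 9 + 8 + 6 + 1 = 24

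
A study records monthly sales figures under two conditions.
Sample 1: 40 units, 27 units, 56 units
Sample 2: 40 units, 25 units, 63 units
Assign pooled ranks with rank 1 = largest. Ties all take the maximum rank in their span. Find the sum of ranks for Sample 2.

Sorted (descending): 63, 56, 40, 40, 27, 25
The 2 values of 40 occupy positions 3–4 → each gets rank 4.
Sample 2 values → pooled ranks: 40→4, 25→6, 63→1
Rank sum = 4 + 6 + 1 = 11

11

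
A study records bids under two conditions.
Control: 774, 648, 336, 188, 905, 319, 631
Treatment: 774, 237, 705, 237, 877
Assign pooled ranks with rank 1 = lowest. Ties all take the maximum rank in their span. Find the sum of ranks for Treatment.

35

Sorted (ascending): 188, 237, 237, 319, 336, 631, 648, 705, 774, 774, 877, 905
The 2 values of 237 occupy positions 2–3 → each gets rank 3.
The 2 values of 774 occupy positions 9–10 → each gets rank 10.
Treatment values → pooled ranks: 774→10, 237→3, 705→8, 237→3, 877→11
Rank sum = 10 + 3 + 8 + 3 + 11 = 35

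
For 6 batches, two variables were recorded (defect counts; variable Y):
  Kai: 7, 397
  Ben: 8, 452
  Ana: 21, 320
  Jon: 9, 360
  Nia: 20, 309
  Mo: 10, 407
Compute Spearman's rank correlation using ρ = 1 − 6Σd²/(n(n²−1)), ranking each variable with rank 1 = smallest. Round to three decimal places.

Ranks of variable 1: 1, 2, 6, 3, 5, 4
Ranks of variable 2: 4, 6, 2, 3, 1, 5
d = r₁ − r₂: -3, -4, 4, 0, 4, -1
d²: 9, 16, 16, 0, 16, 1; Σd² = 58
ρ = 1 − 6·58/(6·35) = 1 − 348/210 = -0.657

-0.657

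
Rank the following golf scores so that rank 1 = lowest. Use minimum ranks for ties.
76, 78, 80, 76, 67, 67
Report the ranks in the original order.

Sorted (ascending): 67, 67, 76, 76, 78, 80
The 2 values of 67 occupy positions 1–2 → each gets rank 1.
The 2 values of 76 occupy positions 3–4 → each gets rank 3.

3, 5, 6, 3, 1, 1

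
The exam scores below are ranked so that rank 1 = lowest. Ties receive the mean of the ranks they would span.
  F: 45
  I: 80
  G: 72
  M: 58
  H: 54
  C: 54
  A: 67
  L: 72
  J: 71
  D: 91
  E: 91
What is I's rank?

9

Sorted (ascending): 45, 54, 54, 58, 67, 71, 72, 72, 80, 91, 91
The 2 values of 54 occupy positions 2–3 → average rank (2+3)/2 = 2.5.
The 2 values of 72 occupy positions 7–8 → average rank (7+8)/2 = 7.5.
The 2 values of 91 occupy positions 10–11 → average rank (10+11)/2 = 10.5.
I has value 80 → rank 9.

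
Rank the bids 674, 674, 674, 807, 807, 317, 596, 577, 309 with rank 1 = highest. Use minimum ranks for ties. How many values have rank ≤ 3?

5

Sorted (descending): 807, 807, 674, 674, 674, 596, 577, 317, 309
The 2 values of 807 occupy positions 1–2 → each gets rank 1.
The 3 values of 674 occupy positions 3–5 → each gets rank 3.
Ranks ≤ 3: {1, 1, 3, 3, 3} → 5 values.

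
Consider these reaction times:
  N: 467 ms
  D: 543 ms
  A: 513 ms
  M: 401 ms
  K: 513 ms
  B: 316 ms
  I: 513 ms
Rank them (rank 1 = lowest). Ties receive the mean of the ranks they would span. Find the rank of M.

2

Sorted (ascending): 316, 401, 467, 513, 513, 513, 543
The 3 values of 513 occupy positions 4–6 → average rank 5.
M has value 401 ms → rank 2.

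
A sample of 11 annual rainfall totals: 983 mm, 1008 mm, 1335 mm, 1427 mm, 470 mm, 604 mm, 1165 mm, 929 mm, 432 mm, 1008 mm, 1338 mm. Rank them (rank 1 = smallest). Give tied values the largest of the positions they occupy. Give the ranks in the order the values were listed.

5, 7, 9, 11, 2, 3, 8, 4, 1, 7, 10

Sorted (ascending): 432, 470, 604, 929, 983, 1008, 1008, 1165, 1335, 1338, 1427
The 2 values of 1008 occupy positions 6–7 → each gets rank 7.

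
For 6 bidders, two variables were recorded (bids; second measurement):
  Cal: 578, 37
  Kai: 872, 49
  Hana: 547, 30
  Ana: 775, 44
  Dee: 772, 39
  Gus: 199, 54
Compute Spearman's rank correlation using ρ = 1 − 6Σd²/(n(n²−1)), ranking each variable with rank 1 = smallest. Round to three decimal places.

0.143

Ranks of variable 1: 3, 6, 2, 5, 4, 1
Ranks of variable 2: 2, 5, 1, 4, 3, 6
d = r₁ − r₂: 1, 1, 1, 1, 1, -5
d²: 1, 1, 1, 1, 1, 25; Σd² = 30
ρ = 1 − 6·30/(6·35) = 1 − 180/210 = 0.143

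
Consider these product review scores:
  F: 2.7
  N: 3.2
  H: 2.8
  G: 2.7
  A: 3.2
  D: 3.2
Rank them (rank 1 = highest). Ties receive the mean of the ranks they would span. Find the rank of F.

5.5

Sorted (descending): 3.2, 3.2, 3.2, 2.8, 2.7, 2.7
The 3 values of 3.2 occupy positions 1–3 → average rank 2.
The 2 values of 2.7 occupy positions 5–6 → average rank (5+6)/2 = 5.5.
F has value 2.7 → rank 5.5.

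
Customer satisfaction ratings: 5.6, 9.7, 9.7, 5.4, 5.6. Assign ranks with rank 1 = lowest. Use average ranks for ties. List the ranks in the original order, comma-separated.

Sorted (ascending): 5.4, 5.6, 5.6, 9.7, 9.7
The 2 values of 5.6 occupy positions 2–3 → average rank (2+3)/2 = 2.5.
The 2 values of 9.7 occupy positions 4–5 → average rank (4+5)/2 = 4.5.

2.5, 4.5, 4.5, 1, 2.5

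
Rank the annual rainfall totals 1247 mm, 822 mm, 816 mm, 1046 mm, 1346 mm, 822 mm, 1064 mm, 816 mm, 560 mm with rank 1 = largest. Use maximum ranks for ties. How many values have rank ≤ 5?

Sorted (descending): 1346, 1247, 1064, 1046, 822, 822, 816, 816, 560
The 2 values of 822 occupy positions 5–6 → each gets rank 6.
The 2 values of 816 occupy positions 7–8 → each gets rank 8.
Ranks ≤ 5: {1, 2, 3, 4} → 4 values.

4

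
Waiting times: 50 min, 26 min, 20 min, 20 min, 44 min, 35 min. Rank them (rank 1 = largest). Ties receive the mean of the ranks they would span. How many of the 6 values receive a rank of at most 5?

4

Sorted (descending): 50, 44, 35, 26, 20, 20
The 2 values of 20 occupy positions 5–6 → average rank (5+6)/2 = 5.5.
Ranks ≤ 5: {1, 2, 3, 4} → 4 values.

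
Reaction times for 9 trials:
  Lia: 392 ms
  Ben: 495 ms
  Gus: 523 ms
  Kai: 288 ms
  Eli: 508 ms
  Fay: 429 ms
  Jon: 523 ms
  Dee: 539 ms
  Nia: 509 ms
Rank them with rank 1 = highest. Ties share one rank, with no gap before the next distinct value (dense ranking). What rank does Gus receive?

Sorted (descending): 539, 523, 523, 509, 508, 495, 429, 392, 288
The 2 values of 523 share dense rank 2.
Remaining distinct values take the next consecutive integers.
Gus has value 523 ms → rank 2.

2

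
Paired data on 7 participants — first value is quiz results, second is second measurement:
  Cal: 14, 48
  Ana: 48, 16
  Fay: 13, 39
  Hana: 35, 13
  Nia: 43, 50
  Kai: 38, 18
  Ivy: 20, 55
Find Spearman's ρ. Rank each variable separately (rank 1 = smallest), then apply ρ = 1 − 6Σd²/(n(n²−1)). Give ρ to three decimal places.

-0.286

Ranks of variable 1: 2, 7, 1, 4, 6, 5, 3
Ranks of variable 2: 5, 2, 4, 1, 6, 3, 7
d = r₁ − r₂: -3, 5, -3, 3, 0, 2, -4
d²: 9, 25, 9, 9, 0, 4, 16; Σd² = 72
ρ = 1 − 6·72/(7·48) = 1 − 432/336 = -0.286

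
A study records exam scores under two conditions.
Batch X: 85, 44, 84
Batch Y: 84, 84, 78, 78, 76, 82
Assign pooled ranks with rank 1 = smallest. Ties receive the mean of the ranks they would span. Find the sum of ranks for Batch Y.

28

Sorted (ascending): 44, 76, 78, 78, 82, 84, 84, 84, 85
The 2 values of 78 occupy positions 3–4 → average rank (3+4)/2 = 3.5.
The 3 values of 84 occupy positions 6–8 → average rank 7.
Batch Y values → pooled ranks: 84→7, 84→7, 78→3.5, 78→3.5, 76→2, 82→5
Rank sum = 7 + 7 + 3.5 + 3.5 + 2 + 5 = 28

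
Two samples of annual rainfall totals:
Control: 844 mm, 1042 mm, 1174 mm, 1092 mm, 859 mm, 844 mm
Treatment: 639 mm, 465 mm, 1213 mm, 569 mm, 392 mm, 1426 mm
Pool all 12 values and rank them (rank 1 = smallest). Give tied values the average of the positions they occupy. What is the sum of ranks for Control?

45

Sorted (ascending): 392, 465, 569, 639, 844, 844, 859, 1042, 1092, 1174, 1213, 1426
The 2 values of 844 occupy positions 5–6 → average rank (5+6)/2 = 5.5.
Control values → pooled ranks: 844→5.5, 1042→8, 1174→10, 1092→9, 859→7, 844→5.5
Rank sum = 5.5 + 8 + 10 + 9 + 7 + 5.5 = 45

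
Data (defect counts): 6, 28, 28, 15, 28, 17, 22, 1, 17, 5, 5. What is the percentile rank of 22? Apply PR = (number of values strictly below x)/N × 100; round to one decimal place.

N = 11.
Strictly below 22: 7. Equal to 22: 1.
PR = 7/11 × 100 = 63.6

63.6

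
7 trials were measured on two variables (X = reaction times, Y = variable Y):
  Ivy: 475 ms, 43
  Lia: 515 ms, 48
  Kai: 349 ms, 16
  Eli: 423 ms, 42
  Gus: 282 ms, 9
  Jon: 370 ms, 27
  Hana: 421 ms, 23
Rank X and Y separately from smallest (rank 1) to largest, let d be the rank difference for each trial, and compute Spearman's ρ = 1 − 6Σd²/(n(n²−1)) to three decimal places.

0.964

Ranks of variable 1: 6, 7, 2, 5, 1, 3, 4
Ranks of variable 2: 6, 7, 2, 5, 1, 4, 3
d = r₁ − r₂: 0, 0, 0, 0, 0, -1, 1
d²: 0, 0, 0, 0, 0, 1, 1; Σd² = 2
ρ = 1 − 6·2/(7·48) = 1 − 12/336 = 0.964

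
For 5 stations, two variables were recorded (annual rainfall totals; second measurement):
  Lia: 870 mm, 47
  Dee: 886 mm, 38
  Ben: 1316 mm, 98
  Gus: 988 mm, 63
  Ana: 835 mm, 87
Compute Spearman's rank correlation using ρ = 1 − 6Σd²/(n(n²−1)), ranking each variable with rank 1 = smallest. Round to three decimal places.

0.300

Ranks of variable 1: 2, 3, 5, 4, 1
Ranks of variable 2: 2, 1, 5, 3, 4
d = r₁ − r₂: 0, 2, 0, 1, -3
d²: 0, 4, 0, 1, 9; Σd² = 14
ρ = 1 − 6·14/(5·24) = 1 − 84/120 = 0.300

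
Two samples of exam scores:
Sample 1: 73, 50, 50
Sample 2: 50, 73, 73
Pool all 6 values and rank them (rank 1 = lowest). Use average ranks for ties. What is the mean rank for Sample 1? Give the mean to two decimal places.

3.00

Sorted (ascending): 50, 50, 50, 73, 73, 73
The 3 values of 50 occupy positions 1–3 → average rank 2.
The 3 values of 73 occupy positions 4–6 → average rank 5.
Sample 1 values → pooled ranks: 73→5, 50→2, 50→2
Mean rank = (5 + 2 + 2) / 3 = 3.00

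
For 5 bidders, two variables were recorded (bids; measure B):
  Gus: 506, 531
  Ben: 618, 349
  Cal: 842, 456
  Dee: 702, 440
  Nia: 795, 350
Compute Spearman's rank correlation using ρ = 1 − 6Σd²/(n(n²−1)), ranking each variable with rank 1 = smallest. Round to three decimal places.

Ranks of variable 1: 1, 2, 5, 3, 4
Ranks of variable 2: 5, 1, 4, 3, 2
d = r₁ − r₂: -4, 1, 1, 0, 2
d²: 16, 1, 1, 0, 4; Σd² = 22
ρ = 1 − 6·22/(5·24) = 1 − 132/120 = -0.100

-0.100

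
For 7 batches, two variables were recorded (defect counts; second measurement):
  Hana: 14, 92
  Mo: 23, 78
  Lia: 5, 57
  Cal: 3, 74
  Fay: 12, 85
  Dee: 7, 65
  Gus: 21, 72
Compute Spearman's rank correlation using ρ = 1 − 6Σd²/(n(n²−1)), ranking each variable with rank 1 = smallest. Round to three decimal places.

0.429

Ranks of variable 1: 5, 7, 2, 1, 4, 3, 6
Ranks of variable 2: 7, 5, 1, 4, 6, 2, 3
d = r₁ − r₂: -2, 2, 1, -3, -2, 1, 3
d²: 4, 4, 1, 9, 4, 1, 9; Σd² = 32
ρ = 1 − 6·32/(7·48) = 1 − 192/336 = 0.429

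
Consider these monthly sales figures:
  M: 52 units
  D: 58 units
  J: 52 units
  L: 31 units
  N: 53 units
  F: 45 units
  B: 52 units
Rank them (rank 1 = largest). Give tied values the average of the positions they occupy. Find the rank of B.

4

Sorted (descending): 58, 53, 52, 52, 52, 45, 31
The 3 values of 52 occupy positions 3–5 → average rank 4.
B has value 52 units → rank 4.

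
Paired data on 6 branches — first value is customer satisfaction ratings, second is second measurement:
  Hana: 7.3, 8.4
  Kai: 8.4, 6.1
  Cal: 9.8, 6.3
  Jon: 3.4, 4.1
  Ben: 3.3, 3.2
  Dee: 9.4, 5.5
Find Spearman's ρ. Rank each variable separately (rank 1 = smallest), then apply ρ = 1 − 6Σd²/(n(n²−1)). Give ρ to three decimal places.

Ranks of variable 1: 3, 4, 6, 2, 1, 5
Ranks of variable 2: 6, 4, 5, 2, 1, 3
d = r₁ − r₂: -3, 0, 1, 0, 0, 2
d²: 9, 0, 1, 0, 0, 4; Σd² = 14
ρ = 1 − 6·14/(6·35) = 1 − 84/210 = 0.600

0.600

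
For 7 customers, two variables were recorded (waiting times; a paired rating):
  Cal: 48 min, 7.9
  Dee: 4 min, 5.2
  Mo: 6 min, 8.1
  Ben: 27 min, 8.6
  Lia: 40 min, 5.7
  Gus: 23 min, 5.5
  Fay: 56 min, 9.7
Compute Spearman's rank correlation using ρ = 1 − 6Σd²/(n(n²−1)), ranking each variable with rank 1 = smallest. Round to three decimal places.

0.607

Ranks of variable 1: 6, 1, 2, 4, 5, 3, 7
Ranks of variable 2: 4, 1, 5, 6, 3, 2, 7
d = r₁ − r₂: 2, 0, -3, -2, 2, 1, 0
d²: 4, 0, 9, 4, 4, 1, 0; Σd² = 22
ρ = 1 − 6·22/(7·48) = 1 − 132/336 = 0.607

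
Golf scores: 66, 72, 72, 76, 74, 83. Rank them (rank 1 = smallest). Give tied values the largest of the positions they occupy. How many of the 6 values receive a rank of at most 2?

Sorted (ascending): 66, 72, 72, 74, 76, 83
The 2 values of 72 occupy positions 2–3 → each gets rank 3.
Ranks ≤ 2: {1} → 1 value.

1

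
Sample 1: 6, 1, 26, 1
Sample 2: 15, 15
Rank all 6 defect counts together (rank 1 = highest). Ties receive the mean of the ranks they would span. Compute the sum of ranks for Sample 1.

Sorted (descending): 26, 15, 15, 6, 1, 1
The 2 values of 15 occupy positions 2–3 → average rank (2+3)/2 = 2.5.
The 2 values of 1 occupy positions 5–6 → average rank (5+6)/2 = 5.5.
Sample 1 values → pooled ranks: 6→4, 1→5.5, 26→1, 1→5.5
Rank sum = 4 + 5.5 + 1 + 5.5 = 16

16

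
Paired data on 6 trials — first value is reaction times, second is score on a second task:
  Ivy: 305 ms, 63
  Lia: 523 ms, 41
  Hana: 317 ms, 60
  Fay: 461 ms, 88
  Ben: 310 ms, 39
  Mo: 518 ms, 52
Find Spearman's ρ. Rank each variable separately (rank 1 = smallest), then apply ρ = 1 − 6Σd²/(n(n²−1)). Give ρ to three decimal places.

-0.200

Ranks of variable 1: 1, 6, 3, 4, 2, 5
Ranks of variable 2: 5, 2, 4, 6, 1, 3
d = r₁ − r₂: -4, 4, -1, -2, 1, 2
d²: 16, 16, 1, 4, 1, 4; Σd² = 42
ρ = 1 − 6·42/(6·35) = 1 − 252/210 = -0.200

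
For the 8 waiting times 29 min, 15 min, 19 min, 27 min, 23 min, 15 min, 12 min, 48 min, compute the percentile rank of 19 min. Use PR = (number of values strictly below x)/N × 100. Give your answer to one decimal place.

37.5

N = 8.
Strictly below 19: 3. Equal to 19: 1.
PR = 3/8 × 100 = 37.5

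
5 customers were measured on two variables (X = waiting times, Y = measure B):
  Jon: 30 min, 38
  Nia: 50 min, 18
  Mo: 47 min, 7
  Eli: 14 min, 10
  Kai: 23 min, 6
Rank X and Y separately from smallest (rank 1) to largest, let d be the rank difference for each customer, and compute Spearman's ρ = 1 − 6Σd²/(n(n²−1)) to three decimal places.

Ranks of variable 1: 3, 5, 4, 1, 2
Ranks of variable 2: 5, 4, 2, 3, 1
d = r₁ − r₂: -2, 1, 2, -2, 1
d²: 4, 1, 4, 4, 1; Σd² = 14
ρ = 1 − 6·14/(5·24) = 1 − 84/120 = 0.300

0.300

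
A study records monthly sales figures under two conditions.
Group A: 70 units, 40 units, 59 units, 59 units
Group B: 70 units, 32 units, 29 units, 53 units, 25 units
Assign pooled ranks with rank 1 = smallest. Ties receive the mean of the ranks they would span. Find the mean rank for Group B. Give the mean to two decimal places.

Sorted (ascending): 25, 29, 32, 40, 53, 59, 59, 70, 70
The 2 values of 59 occupy positions 6–7 → average rank (6+7)/2 = 6.5.
The 2 values of 70 occupy positions 8–9 → average rank (8+9)/2 = 8.5.
Group B values → pooled ranks: 70→8.5, 32→3, 29→2, 53→5, 25→1
Mean rank = (8.5 + 3 + 2 + 5 + 1) / 5 = 3.90

3.90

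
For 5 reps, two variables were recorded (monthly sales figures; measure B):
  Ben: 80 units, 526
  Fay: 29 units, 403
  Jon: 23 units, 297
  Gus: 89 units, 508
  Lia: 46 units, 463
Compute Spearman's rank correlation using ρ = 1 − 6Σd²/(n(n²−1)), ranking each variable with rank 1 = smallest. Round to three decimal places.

Ranks of variable 1: 4, 2, 1, 5, 3
Ranks of variable 2: 5, 2, 1, 4, 3
d = r₁ − r₂: -1, 0, 0, 1, 0
d²: 1, 0, 0, 1, 0; Σd² = 2
ρ = 1 − 6·2/(5·24) = 1 − 12/120 = 0.900

0.900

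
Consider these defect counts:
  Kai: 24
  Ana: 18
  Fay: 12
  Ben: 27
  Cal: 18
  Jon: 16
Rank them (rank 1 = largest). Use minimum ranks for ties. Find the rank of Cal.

Sorted (descending): 27, 24, 18, 18, 16, 12
The 2 values of 18 occupy positions 3–4 → each gets rank 3.
Cal has value 18 → rank 3.

3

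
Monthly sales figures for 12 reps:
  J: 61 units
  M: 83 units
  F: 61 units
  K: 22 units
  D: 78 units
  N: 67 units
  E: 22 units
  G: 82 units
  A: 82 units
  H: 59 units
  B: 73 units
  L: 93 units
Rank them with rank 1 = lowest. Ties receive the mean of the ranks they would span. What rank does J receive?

4.5

Sorted (ascending): 22, 22, 59, 61, 61, 67, 73, 78, 82, 82, 83, 93
The 2 values of 22 occupy positions 1–2 → average rank (1+2)/2 = 1.5.
The 2 values of 61 occupy positions 4–5 → average rank (4+5)/2 = 4.5.
The 2 values of 82 occupy positions 9–10 → average rank (9+10)/2 = 9.5.
J has value 61 units → rank 4.5.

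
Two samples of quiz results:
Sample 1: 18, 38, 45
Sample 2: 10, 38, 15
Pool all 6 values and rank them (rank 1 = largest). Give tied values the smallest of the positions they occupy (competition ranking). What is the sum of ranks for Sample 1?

Sorted (descending): 45, 38, 38, 18, 15, 10
The 2 values of 38 occupy positions 2–3 → each gets rank 2.
Sample 1 values → pooled ranks: 18→4, 38→2, 45→1
Rank sum = 4 + 2 + 1 = 7

7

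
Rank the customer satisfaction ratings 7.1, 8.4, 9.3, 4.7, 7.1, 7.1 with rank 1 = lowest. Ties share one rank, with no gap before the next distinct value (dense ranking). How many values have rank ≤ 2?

4

Sorted (ascending): 4.7, 7.1, 7.1, 7.1, 8.4, 9.3
The 3 values of 7.1 share dense rank 2.
Remaining distinct values take the next consecutive integers.
Ranks ≤ 2: {1, 2, 2, 2} → 4 values.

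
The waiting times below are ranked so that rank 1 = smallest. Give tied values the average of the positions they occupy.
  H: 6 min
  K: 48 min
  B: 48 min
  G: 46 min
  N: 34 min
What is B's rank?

4.5

Sorted (ascending): 6, 34, 46, 48, 48
The 2 values of 48 occupy positions 4–5 → average rank (4+5)/2 = 4.5.
B has value 48 min → rank 4.5.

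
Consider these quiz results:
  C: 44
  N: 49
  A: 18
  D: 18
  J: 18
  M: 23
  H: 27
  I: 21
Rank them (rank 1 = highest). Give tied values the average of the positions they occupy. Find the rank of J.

7

Sorted (descending): 49, 44, 27, 23, 21, 18, 18, 18
The 3 values of 18 occupy positions 6–8 → average rank 7.
J has value 18 → rank 7.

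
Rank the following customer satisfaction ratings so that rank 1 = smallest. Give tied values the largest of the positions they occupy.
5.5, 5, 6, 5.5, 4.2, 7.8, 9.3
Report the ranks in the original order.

Sorted (ascending): 4.2, 5, 5.5, 5.5, 6, 7.8, 9.3
The 2 values of 5.5 occupy positions 3–4 → each gets rank 4.

4, 2, 5, 4, 1, 6, 7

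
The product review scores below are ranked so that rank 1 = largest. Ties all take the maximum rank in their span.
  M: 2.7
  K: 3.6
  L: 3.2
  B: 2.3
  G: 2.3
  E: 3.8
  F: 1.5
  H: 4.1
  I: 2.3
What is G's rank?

Sorted (descending): 4.1, 3.8, 3.6, 3.2, 2.7, 2.3, 2.3, 2.3, 1.5
The 3 values of 2.3 occupy positions 6–8 → each gets rank 8.
G has value 2.3 → rank 8.

8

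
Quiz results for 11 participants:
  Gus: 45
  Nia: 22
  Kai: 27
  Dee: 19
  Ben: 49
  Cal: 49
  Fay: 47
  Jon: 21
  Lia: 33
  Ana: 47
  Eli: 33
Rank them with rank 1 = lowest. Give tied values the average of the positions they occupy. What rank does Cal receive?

10.5

Sorted (ascending): 19, 21, 22, 27, 33, 33, 45, 47, 47, 49, 49
The 2 values of 33 occupy positions 5–6 → average rank (5+6)/2 = 5.5.
The 2 values of 47 occupy positions 8–9 → average rank (8+9)/2 = 8.5.
The 2 values of 49 occupy positions 10–11 → average rank (10+11)/2 = 10.5.
Cal has value 49 → rank 10.5.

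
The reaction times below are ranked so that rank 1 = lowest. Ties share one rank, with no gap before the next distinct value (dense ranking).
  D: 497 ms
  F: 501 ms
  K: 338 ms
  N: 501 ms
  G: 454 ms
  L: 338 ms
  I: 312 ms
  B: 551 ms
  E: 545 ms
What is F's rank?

Sorted (ascending): 312, 338, 338, 454, 497, 501, 501, 545, 551
The 2 values of 338 share dense rank 2.
The 2 values of 501 share dense rank 5.
Remaining distinct values take the next consecutive integers.
F has value 501 ms → rank 5.

5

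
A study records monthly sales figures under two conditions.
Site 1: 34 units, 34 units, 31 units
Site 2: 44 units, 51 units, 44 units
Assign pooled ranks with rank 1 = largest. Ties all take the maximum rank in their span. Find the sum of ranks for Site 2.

Sorted (descending): 51, 44, 44, 34, 34, 31
The 2 values of 44 occupy positions 2–3 → each gets rank 3.
The 2 values of 34 occupy positions 4–5 → each gets rank 5.
Site 2 values → pooled ranks: 44→3, 51→1, 44→3
Rank sum = 3 + 1 + 3 = 7

7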